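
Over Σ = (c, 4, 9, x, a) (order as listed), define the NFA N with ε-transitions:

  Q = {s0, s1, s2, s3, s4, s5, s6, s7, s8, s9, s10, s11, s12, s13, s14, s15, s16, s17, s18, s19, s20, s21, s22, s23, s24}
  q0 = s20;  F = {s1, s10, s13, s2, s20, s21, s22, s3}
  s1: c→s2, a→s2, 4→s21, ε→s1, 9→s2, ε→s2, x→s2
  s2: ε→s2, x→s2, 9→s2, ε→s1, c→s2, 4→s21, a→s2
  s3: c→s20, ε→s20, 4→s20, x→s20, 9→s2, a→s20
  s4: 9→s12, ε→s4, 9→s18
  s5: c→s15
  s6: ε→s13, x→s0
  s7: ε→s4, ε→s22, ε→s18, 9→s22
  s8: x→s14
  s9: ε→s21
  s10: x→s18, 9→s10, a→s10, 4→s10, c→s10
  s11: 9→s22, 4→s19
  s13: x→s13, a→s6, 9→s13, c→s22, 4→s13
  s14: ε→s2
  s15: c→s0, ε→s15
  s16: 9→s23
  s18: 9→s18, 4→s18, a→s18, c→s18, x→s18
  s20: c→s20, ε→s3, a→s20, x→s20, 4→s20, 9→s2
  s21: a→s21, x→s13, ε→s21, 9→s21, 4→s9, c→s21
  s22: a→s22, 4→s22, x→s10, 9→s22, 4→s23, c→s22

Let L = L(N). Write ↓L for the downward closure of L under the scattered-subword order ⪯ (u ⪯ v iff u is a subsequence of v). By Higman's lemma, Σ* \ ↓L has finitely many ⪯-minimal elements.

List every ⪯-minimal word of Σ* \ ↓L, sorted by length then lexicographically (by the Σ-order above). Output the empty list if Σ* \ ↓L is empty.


|Q|=25, |F|=8, |δ|=71 (15 ε).
min D↑ (7 st, q0=0, F={6}): 0:c→0,4→0,9→1,x→0,a→0 1:c→1,4→2,9→1,x→1,a→1 2:c→2,4→2,9→2,x→3,a→2 3:c→4,4→3,9→3,x→3,a→3 4:c→4,4→4,9→4,x→5,a→4 5:c→5,4→5,9→5,x→6,a→5 6:c→6,4→6,9→6,x→6,a→6 (ε-aug+det+¬).
'94xcxx': run [13, 11, 9, 7, 4, 2, 1] end={s18} — reject; 6/6 single-dels accept.
1 minimals (antichain).

A = [94xcxx].


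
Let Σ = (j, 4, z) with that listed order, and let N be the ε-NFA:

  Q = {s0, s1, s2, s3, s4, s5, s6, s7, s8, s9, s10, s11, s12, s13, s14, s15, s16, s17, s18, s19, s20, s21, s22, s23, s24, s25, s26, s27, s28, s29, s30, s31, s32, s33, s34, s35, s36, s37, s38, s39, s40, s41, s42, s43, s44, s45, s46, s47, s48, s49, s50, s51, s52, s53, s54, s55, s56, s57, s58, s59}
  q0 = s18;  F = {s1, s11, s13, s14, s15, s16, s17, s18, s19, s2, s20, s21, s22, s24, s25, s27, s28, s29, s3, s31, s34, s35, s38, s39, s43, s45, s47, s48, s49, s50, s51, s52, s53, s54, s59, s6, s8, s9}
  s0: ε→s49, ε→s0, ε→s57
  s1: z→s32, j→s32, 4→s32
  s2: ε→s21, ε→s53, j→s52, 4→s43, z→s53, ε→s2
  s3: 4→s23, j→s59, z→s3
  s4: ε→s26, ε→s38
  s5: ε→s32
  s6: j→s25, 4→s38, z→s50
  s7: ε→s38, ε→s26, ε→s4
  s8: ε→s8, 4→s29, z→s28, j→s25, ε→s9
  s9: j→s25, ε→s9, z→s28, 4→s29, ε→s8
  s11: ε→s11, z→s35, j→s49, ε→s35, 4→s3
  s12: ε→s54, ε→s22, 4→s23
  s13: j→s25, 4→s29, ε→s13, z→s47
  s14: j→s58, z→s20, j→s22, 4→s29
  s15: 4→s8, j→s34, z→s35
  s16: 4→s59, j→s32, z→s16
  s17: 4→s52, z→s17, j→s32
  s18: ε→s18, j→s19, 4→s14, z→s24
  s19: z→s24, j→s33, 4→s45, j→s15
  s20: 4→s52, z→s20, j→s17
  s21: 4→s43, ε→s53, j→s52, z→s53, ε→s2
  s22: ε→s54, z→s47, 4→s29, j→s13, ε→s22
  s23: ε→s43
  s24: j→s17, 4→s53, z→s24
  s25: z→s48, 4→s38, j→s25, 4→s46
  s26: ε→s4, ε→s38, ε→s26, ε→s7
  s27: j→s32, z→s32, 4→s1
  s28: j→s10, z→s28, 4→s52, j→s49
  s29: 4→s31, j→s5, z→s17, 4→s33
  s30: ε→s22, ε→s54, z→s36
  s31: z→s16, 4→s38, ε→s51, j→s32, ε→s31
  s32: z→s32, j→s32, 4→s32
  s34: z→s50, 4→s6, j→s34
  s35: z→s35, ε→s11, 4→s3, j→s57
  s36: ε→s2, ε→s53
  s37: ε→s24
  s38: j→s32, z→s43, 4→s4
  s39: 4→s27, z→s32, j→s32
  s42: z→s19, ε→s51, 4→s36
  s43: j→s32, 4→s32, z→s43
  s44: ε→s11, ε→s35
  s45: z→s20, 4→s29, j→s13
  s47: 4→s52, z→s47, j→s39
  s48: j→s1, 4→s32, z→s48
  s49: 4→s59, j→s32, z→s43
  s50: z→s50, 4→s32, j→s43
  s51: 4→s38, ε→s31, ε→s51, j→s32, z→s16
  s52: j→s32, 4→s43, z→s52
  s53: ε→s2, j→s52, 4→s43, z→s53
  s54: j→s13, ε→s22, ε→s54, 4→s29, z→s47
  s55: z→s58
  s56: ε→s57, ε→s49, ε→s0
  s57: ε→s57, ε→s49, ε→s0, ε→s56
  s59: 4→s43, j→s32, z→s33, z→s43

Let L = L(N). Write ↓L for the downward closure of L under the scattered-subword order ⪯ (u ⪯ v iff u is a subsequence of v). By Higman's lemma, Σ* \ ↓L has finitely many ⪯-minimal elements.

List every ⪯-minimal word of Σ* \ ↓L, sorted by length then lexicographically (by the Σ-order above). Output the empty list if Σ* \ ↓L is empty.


A = [44j, zjj, z444, jjjz4, 4jzjz, 4444z4].

|Q|=60, |F|=38, |δ|=182 (54 ε).
min D↑ (33 st, q0=0, F={16}): 0:j→1,4→2,z→3 1:j→4,4→5,z→3 2:j→6,4→7,z→8 3:j→9,4→10,z→3 4:j→11,4→12,z→13 5:j→14,4→7,z→8 6:j→14,4→7,z→15 7:j→16,4→17,z→9 8:j→9,4→18,z→8 9:j→16,4→18,z→9 10:j→18,4→19,z→10 11:j→11,4→20,z→21 12:j→22,4→7,z→23 13:j→24,4→25,z→13 14:j→22,4→7,z→15 15:j→26,4→18,z→15 16:j→16,4→16,z→16 17:j→16,4→27,z→28 18:j→16,4→19,z→18 19:j→16,4→16,z→19 20:j→22,4→27,z→21 21:j→19,4→16,z→21 22:j→22,4→27,z→29 23:j→24,4→18,z→23 24:j→16,4→30,z→19 25:j→30,4→19,z→25 26:j→16,4→31,z→16 27:j→16,4→27,z→19 28:j→16,4→30,z→28 29:j→32,4→16,z→29 30:j→16,4→19,z→19 31:j→16,4→32,z→16 32:j→16,4→16,z→16 [Hopcroft].
'44j': |S_i|=[51, 41, 19, 2] end={s32,s5} — reject; 3/3 del acc.
'zjj': run [51, 28, 14, 1] end={s32} rej; 3/3 deletions ∈↓L.
'z444': run [51, 28, 12, 4, 1] end={s32} — reject; 4/4 single-dels accept.
'jjjz4': run [51, 49, 39, 23, 6, 1] end={s32} rej; 5/5 deletions ∈↓L.
'4jzjz': run [51, 41, 28, 12, 4, 1] end={s32} ∉↓L; 5/5 deletions ∈↓L.
'4444z4': |S_i|=[51, 41, 19, 13, 8, 3, 1] end={s32} ∉↓L; 6/6 del acc.
6 minimals (antichain).


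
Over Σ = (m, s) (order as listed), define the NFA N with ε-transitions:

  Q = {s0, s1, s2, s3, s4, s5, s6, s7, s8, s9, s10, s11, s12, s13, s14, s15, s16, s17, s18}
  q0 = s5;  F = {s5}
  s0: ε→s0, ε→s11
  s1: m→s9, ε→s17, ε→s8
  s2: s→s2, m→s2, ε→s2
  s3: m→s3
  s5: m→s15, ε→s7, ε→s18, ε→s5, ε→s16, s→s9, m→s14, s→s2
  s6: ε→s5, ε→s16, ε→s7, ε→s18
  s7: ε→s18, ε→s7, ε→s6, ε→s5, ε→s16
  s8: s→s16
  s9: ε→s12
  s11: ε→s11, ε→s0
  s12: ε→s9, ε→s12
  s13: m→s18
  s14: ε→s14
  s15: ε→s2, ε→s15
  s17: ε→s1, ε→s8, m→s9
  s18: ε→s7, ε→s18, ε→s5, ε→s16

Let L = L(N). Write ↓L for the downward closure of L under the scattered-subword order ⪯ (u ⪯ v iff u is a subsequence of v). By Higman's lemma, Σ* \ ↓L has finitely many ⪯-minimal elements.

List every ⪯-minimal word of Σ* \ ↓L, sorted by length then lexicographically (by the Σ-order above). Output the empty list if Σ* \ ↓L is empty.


|Q|=19, |F|=1, |δ|=43 (32 ε).
min D↑ (2 st, q0=0, F={1}): 0:m→1,s→1 1:m→1,s→1.
'm': run [10, 3] end={s14,s15,s2} ∉↓L; 1/1 deletions ∈↓L.
's': |S_i|=[10, 3] end={s12,s2,s9} ∉↓L; 1/1 del acc.
2 minimals (antichain).

Antichain: [m, s].


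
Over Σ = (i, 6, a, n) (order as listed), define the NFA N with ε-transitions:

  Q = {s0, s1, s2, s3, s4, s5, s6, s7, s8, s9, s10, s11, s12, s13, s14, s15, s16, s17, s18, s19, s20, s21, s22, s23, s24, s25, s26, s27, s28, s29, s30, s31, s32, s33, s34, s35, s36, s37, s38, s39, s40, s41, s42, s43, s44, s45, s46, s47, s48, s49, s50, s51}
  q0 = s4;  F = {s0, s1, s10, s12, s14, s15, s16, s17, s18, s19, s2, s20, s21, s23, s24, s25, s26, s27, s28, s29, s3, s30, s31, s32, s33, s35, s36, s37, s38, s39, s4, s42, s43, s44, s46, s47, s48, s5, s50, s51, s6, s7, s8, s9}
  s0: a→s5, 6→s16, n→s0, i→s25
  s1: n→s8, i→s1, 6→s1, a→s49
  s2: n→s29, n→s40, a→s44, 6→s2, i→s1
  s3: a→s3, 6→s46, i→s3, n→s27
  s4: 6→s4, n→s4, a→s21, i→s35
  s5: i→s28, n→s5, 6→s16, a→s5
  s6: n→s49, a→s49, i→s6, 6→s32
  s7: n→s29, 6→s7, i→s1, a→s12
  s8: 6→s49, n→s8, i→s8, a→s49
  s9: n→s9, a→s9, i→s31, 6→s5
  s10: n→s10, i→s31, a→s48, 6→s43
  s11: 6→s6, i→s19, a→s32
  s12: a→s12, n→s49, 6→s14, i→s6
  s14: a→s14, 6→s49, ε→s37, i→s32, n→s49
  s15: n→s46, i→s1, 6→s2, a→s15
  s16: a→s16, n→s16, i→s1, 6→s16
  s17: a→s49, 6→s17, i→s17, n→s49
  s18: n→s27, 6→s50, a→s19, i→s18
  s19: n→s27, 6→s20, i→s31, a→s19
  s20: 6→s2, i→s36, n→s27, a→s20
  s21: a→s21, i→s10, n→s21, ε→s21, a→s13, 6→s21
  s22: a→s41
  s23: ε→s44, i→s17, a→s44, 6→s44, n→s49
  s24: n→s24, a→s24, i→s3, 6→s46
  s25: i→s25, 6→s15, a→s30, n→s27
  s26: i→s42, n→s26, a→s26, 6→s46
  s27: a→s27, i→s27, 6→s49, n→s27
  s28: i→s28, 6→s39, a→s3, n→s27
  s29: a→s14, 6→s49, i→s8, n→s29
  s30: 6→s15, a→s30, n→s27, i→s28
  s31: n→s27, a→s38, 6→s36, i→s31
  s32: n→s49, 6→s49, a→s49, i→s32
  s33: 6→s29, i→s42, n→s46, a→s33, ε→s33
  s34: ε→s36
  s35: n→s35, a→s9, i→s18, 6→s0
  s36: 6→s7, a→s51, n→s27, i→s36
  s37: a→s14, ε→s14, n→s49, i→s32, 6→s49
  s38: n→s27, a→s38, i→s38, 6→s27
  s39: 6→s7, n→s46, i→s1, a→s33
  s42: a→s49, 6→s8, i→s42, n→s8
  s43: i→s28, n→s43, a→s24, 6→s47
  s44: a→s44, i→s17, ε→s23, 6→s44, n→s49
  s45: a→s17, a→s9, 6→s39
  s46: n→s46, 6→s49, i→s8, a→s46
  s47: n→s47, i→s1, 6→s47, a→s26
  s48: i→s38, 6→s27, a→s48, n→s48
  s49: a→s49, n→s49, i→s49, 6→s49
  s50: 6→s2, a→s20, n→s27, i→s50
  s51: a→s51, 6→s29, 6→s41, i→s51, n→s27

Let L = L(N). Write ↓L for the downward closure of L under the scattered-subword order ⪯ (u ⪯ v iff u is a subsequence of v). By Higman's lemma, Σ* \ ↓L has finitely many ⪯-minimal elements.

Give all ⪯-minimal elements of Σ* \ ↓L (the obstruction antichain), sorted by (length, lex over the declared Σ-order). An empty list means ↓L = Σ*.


Antichain: [iin6, i66ia, aia66, ii66an].

|Q|=52, |F|=44, |δ|=197 (7 ε).
min D↑ (43 st, q0=0, F={18}): 0:i→1,6→0,a→2,n→0 1:i→3,6→4,a→5,n→1 2:i→6,6→2,a→2,n→2 3:i→3,6→7,a→8,n→9 4:i→10,6→11,a→12,n→4 5:i→13,6→12,a→5,n→5 6:i→13,6→14,a→15,n→6 7:i→7,6→16,a→17,n→9 8:i→13,6→17,a→8,n→9 9:i→9,6→18,a→9,n→9 10:i→10,6→19,a→20,n→9 11:i→21,6→11,a→11,n→11 12:i→22,6→11,a→12,n→12 13:i→13,6→23,a→24,n→9 14:i→22,6→25,a→26,n→14 15:i→24,6→9,a→15,n→15 16:i→21,6→16,a→27,n→28 17:i→23,6→16,a→17,n→9 18:i→18,6→18,a→18,n→18 19:i→21,6→16,a→19,n→29 20:i→22,6→19,a→20,n→9 21:i→21,6→21,a→18,n→30 22:i→22,6→31,a→32,n→9 23:i→23,6→33,a→34,n→9 24:i→24,6→9,a→24,n→9 25:i→21,6→25,a→35,n→25 26:i→32,6→29,a→26,n→26 27:i→36,6→27,a→27,n→18 28:i→30,6→18,a→37,n→28 29:i→30,6→18,a→29,n→29 30:i→30,6→18,a→18,n→30 31:i→21,6→33,a→38,n→29 32:i→32,6→29,a→32,n→9 33:i→21,6→33,a→39,n→28 34:i→34,6→28,a→34,n→9 35:i→40,6→29,a→35,n→35 36:i→36,6→36,a→18,n→18 37:i→41,6→18,a→37,n→18 38:i→40,6→28,a→38,n→29 39:i→42,6→37,a→39,n→18 40:i→40,6→30,a→18,n→30 41:i→41,6→18,a→18,n→18 42:i→42,6→41,a→18,n→18.
'iin6': N↓-sim [48, 45, 34, 9, 1] end={s49} ∉↓L; 4/4 del acc.
'i66ia': run [48, 45, 37, 24, 7, 1] end={s49} — reject; 5/5 single-dels accept.
'aia66': run [48, 42, 29, 19, 9, 1] end={s49} rej; 5/5 del acc.
'ii66an': |S_i|=[48, 45, 34, 26, 16, 9, 1] end={s49} rej; 6/6 single-dels accept.
4 words, ⪯-incomp.


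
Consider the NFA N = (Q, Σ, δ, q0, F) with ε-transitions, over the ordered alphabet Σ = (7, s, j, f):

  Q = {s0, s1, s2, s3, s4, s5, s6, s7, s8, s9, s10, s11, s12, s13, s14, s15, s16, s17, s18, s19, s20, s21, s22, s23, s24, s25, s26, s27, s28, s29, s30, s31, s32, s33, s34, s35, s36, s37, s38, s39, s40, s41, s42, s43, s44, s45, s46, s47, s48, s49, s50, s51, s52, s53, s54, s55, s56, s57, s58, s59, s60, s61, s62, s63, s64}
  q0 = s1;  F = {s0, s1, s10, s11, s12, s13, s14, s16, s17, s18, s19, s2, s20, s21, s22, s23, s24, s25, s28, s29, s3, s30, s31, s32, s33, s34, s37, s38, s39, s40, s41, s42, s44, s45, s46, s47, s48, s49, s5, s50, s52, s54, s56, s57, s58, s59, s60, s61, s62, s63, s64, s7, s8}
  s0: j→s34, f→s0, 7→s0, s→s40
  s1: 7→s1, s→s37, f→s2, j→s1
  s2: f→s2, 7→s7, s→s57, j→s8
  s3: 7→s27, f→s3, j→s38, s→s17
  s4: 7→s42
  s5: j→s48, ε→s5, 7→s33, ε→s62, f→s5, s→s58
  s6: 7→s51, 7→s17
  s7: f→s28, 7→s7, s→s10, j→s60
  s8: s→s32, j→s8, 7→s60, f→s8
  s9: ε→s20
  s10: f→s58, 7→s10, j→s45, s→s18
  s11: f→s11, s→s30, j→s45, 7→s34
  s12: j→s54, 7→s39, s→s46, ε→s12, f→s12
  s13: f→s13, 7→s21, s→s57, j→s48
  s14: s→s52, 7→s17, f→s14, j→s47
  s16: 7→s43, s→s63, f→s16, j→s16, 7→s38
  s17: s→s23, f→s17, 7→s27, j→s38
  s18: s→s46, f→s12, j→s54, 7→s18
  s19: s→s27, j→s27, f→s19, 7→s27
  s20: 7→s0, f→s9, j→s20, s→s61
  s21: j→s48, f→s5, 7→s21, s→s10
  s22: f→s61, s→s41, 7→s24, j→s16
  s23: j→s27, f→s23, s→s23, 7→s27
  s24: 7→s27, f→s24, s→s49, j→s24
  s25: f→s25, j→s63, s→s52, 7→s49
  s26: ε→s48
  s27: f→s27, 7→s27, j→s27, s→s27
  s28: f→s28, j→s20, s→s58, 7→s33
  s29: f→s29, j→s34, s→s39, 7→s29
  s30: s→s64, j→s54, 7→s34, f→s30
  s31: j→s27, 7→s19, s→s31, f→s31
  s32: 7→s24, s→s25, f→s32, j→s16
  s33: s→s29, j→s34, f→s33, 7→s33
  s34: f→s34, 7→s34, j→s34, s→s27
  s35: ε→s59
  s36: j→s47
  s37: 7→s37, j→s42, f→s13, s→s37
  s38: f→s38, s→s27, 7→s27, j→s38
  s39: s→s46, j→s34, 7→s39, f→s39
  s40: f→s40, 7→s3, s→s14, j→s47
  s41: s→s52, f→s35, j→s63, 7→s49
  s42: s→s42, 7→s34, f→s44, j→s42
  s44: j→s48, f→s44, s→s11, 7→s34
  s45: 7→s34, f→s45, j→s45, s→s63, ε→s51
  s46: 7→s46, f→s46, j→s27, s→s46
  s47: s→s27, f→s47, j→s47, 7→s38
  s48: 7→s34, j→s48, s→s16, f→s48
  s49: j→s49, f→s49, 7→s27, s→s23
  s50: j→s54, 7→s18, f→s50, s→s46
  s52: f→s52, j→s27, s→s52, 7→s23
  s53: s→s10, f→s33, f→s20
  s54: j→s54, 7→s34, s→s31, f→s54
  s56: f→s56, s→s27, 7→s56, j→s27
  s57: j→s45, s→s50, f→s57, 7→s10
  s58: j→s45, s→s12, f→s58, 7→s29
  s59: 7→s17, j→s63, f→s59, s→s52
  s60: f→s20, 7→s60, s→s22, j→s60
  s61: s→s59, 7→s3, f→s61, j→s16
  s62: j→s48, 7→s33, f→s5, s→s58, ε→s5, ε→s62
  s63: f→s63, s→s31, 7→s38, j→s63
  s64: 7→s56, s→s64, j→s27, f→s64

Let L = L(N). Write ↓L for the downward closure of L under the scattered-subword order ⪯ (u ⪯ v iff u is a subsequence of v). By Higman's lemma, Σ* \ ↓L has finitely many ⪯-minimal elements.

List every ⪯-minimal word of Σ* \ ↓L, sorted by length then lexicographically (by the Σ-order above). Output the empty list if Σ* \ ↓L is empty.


min(Σ*\↓L) = [sj7s, fsssj, fjs77, f7f7js].

|Q|=65, |F|=53, |δ|=233 (9 ε).
min D↑ (53 st, q0=0, F={18}): 0:7→0,s→1,j→0,f→2 1:7→1,s→1,j→3,f→4 2:7→5,s→6,j→7,f→2 3:7→8,s→3,j→3,f→9 4:7→10,s→6,j→11,f→4 5:7→5,s→12,j→13,f→14 6:7→12,s→15,j→16,f→6 7:7→13,s→17,j→7,f→7 8:7→8,s→18,j→8,f→8 9:7→8,s→19,j→11,f→9 10:7→10,s→12,j→11,f→20 11:7→8,s→21,j→11,f→11 12:7→12,s→22,j→16,f→23 13:7→13,s→24,j→13,f→25 14:7→26,s→23,j→25,f→14 15:7→22,s→27,j→28,f→15 16:7→8,s→29,j→16,f→16 17:7→30,s→31,j→21,f→17 18:7→18,s→18,j→18,f→18 19:7→8,s→32,j→16,f→19 20:7→26,s→23,j→11,f→20 21:7→33,s→29,j→21,f→21 22:7→22,s→27,j→28,f→34 23:7→35,s→34,j→16,f→23 24:7→30,s→36,j→21,f→37 25:7→38,s→37,j→25,f→25 26:7→26,s→35,j→8,f→26 27:7→27,s→27,j→18,f→27 28:7→8,s→39,j→28,f→28 29:7→33,s→39,j→29,f→29 30:7→18,s→40,j→30,f→30 31:7→40,s→41,j→29,f→31 32:7→8,s→42,j→28,f→32 33:7→18,s→18,j→33,f→33 34:7→43,s→27,j→28,f→34 35:7→35,s→43,j→8,f→35 36:7→40,s→41,j→29,f→44 37:7→45,s→44,j→21,f→37 38:7→38,s→46,j→8,f→38 39:7→47,s→39,j→18,f→39 40:7→18,s→48,j→40,f→40 41:7→48,s→41,j→18,f→41 42:7→49,s→42,j→18,f→42 43:7→43,s→27,j→8,f→43 44:7→50,s→41,j→29,f→44 45:7→18,s→50,j→33,f→45 46:7→45,s→51,j→52,f→46 47:7→18,s→18,j→18,f→47 48:7→18,s→48,j→18,f→48 49:7→49,s→18,j→18,f→49 50:7→18,s→48,j→33,f→50 51:7→50,s→41,j→52,f→51 52:7→33,s→18,j→52,f→52 (ε-aug+det+¬).
'sj7s': N↓-sim [58, 49, 22, 6, 1] end={s27} — reject; 4/4 deletions ∈↓L.
'fsssj': run [58, 55, 40, 25, 8, 1] end={s27} — reject; 5/5 single-dels accept.
'fjs77': |S_i|=[58, 55, 33, 23, 9, 1] end={s27} rej; 5/5 deletions ∈↓L.
'f7f7js': N↓-sim [58, 55, 44, 37, 18, 4, 1] end={s27} rej; 6/6 deletions ∈↓L.
4 minimals (antichain).


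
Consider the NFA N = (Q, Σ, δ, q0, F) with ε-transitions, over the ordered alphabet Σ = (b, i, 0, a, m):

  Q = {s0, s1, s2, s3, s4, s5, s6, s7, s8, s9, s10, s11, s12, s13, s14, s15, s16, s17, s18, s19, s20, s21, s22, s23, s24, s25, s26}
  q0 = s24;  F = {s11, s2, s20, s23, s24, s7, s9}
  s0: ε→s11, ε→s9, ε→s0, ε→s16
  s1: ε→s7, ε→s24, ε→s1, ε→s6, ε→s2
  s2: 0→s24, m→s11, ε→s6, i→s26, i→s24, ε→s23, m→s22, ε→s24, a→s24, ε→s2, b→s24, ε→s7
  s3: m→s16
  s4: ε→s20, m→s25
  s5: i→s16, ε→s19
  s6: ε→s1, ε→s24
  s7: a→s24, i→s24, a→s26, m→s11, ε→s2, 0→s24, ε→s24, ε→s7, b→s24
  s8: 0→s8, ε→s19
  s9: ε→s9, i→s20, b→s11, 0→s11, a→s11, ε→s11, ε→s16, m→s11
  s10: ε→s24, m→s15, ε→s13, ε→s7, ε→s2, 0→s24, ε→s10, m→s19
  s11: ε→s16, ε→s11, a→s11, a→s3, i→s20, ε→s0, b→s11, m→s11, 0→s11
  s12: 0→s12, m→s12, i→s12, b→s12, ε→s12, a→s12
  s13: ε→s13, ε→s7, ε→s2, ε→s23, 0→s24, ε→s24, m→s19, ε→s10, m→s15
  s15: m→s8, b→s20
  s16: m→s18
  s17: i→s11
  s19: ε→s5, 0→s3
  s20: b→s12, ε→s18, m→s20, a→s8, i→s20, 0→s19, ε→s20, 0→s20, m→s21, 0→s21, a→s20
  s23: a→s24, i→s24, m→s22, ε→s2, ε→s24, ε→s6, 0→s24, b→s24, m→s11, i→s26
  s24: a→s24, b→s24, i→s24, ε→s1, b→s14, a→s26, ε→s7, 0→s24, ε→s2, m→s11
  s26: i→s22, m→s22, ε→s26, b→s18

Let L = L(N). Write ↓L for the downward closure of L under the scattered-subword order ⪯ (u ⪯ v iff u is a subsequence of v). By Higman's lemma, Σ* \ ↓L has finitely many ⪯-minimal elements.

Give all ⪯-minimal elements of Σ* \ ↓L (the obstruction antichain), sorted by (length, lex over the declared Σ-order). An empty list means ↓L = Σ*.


|Q|=27, |F|=7, |δ|=120 (50 ε).
min D↑ (4 st, q0=0, F={3}): 0:b→0,i→0,0→0,a→0,m→1 1:b→1,i→2,0→1,a→1,m→1 2:b→3,i→2,0→2,a→2,m→2 3:b→3,i→3,0→3,a→3,m→3 [Hopcroft].
'mib': |S_i|=[21, 13, 9, 1] end={s12} rej; 3/3 single-dels accept.
1 words, ⪯-incomp.

min(Σ*\↓L) = [mib].


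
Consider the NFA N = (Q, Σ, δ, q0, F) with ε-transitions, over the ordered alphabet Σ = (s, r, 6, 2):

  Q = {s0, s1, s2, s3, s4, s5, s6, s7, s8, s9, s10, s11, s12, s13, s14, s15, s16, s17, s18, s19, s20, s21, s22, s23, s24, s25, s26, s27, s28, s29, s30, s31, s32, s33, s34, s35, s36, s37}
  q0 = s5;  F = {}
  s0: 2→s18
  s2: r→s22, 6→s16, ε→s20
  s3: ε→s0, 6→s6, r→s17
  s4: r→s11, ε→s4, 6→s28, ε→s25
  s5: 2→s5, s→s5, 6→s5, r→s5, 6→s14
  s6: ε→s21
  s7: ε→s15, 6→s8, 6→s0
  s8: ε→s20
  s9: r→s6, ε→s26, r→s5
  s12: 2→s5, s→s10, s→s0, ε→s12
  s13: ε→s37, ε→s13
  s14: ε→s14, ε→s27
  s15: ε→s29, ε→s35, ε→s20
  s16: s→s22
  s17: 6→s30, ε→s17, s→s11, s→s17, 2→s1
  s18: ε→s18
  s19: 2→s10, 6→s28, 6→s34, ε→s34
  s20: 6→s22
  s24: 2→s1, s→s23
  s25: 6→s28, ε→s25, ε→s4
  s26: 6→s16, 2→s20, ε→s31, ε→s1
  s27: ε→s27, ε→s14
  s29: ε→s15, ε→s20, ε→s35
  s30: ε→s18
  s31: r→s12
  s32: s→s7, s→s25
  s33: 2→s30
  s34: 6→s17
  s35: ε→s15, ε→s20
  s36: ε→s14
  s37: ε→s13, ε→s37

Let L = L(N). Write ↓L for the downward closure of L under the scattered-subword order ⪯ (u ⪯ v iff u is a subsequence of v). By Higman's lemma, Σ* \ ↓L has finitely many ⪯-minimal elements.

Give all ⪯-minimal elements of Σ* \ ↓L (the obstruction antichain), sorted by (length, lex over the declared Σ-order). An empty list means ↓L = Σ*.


|Q|=38, |F|=0, |δ|=72 (34 ε).
min D↑ (1 st, q0=0, F={0}): 0:s→0,r→0,6→0,2→0 (ε-aug+det+¬).
ε ∈ L(D↑) ⇒ ↓L = ∅.

Antichain: [ε].


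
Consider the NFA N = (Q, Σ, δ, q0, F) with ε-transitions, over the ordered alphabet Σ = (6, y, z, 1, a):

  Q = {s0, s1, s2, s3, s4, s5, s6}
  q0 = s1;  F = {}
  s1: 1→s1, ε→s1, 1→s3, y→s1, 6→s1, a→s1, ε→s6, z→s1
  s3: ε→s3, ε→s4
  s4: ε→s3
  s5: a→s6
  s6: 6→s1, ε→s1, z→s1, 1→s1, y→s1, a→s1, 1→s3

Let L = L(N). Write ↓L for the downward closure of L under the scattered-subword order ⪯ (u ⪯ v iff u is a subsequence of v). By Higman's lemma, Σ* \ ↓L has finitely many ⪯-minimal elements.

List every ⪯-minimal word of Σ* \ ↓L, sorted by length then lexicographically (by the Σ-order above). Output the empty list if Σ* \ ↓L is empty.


|Q|=7, |F|=0, |δ|=19 (6 ε).
min D↑ (1 st, q0=0, F={0}): 0:6→0,y→0,z→0,1→0,a→0.
ε ∈ L(D↑) ⇒ ↓L = ∅.

Antichain: [ε].


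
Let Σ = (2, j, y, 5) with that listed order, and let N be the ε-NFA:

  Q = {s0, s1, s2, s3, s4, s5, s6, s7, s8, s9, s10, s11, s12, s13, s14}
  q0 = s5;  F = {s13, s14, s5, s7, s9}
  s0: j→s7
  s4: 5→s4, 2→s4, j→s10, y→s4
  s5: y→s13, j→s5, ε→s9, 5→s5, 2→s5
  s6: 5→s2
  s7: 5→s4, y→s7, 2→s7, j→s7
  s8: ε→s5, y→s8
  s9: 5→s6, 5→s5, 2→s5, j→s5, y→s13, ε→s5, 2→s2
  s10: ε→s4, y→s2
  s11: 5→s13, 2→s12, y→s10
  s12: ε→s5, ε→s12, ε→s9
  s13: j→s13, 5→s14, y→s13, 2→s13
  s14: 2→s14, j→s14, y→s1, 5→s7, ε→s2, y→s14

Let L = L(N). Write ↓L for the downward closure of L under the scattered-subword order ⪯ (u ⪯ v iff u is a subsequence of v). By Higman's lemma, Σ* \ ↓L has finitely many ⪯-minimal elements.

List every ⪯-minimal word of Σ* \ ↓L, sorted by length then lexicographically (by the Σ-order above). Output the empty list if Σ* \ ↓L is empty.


min(Σ*\↓L) = [y555].

|Q|=15, |F|=5, |δ|=42 (8 ε).
min D↑ (5 st, q0=0, F={4}): 0:2→0,j→0,y→1,5→0 1:2→1,j→1,y→1,5→2 2:2→2,j→2,y→2,5→3 3:2→3,j→3,y→3,5→4 4:2→4,j→4,y→4,5→4 (ε-aug+det+¬).
'y555': run [10, 7, 6, 4, 3] end={s10,s2,s4} rej; 4/4 single-dels accept.
1 minimals (antichain).


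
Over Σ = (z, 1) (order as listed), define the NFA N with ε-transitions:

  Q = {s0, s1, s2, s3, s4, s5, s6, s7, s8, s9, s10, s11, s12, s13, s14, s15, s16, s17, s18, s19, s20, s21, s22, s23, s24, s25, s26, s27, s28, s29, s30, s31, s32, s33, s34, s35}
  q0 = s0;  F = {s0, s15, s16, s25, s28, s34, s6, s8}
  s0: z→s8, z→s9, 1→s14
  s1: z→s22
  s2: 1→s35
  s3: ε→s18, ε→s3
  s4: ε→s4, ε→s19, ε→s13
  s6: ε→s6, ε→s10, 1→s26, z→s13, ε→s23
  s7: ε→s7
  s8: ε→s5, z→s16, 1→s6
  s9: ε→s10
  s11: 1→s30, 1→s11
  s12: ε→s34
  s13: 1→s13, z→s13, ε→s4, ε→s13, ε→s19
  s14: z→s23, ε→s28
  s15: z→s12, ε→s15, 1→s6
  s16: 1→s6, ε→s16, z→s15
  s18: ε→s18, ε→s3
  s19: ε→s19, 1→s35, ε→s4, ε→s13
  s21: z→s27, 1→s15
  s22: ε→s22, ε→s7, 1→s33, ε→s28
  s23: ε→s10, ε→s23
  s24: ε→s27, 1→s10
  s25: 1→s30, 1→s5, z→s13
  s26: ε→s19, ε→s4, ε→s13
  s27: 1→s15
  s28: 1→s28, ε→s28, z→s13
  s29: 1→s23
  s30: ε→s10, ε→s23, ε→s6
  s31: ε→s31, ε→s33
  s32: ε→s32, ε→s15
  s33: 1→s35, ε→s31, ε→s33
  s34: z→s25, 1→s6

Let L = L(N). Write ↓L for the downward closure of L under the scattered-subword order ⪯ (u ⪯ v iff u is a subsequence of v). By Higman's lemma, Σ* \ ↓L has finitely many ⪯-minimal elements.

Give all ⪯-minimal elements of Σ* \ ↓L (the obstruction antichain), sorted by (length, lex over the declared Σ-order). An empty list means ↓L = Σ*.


Antichain: [1z, z11, zzzzzz].

|Q|=36, |F|=8, |δ|=75 (42 ε).
min D↑ (9 st, q0=0, F={5}): 0:z→1,1→2 1:z→3,1→4 2:z→5,1→2 3:z→6,1→4 4:z→5,1→5 5:z→5,1→5 6:z→7,1→4 7:z→8,1→4 8:z→5,1→4.
'1z': N↓-sim [20, 12, 6] end={s10,s13,s19,s23,s35,s4} rej; 2/2 single-dels accept.
'z11': |S_i|=[20, 17, 10, 5] end={s13,s19,s26,s35,s4} — reject; 3/3 deletions ∈↓L.
'zzzzzz': N↓-sim [20, 17, 15, 14, 13, 11, 4] end={s13,s19,s35,s4} ∉↓L; 6/6 del acc.
3 minimals (antichain).


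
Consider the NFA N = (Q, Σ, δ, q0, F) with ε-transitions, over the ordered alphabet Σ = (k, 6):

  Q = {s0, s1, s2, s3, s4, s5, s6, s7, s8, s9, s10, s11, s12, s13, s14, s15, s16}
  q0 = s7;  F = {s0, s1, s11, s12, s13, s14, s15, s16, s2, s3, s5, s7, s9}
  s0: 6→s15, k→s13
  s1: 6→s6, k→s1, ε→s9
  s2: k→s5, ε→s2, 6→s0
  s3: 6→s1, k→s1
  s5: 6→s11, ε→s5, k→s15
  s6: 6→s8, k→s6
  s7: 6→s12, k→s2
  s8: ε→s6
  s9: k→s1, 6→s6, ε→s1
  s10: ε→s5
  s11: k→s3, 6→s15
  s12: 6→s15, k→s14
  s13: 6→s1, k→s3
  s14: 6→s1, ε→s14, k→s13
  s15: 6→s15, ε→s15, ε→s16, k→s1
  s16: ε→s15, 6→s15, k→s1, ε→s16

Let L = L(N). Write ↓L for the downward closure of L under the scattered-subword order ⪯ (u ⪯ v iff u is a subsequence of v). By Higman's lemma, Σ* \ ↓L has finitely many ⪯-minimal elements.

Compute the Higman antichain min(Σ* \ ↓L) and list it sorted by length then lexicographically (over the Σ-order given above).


A = [6k66, 66k6, kkkk6].

|Q|=17, |F|=13, |δ|=39 (11 ε).
min D↑ (12 st, q0=0, F={11}): 0:k→1,6→2 1:k→3,6→4 2:k→5,6→6 3:k→6,6→7 4:k→8,6→6 5:k→8,6→9 6:k→9,6→6 7:k→10,6→6 8:k→10,6→9 9:k→9,6→11 10:k→9,6→9 11:k→11,6→11 [Hopcroft].
'6k66': N↓-sim [15, 12, 7, 4, 2] end={s6,s8} rej; 4/4 deletions ∈↓L.
'66k6': |S_i|=[15, 12, 6, 4, 2] end={s6,s8} — reject; 4/4 single-dels accept.
'kkkk6': N↓-sim [15, 13, 10, 7, 4, 2] end={s6,s8} rej; 5/5 single-dels accept.
3 minimals (antichain).


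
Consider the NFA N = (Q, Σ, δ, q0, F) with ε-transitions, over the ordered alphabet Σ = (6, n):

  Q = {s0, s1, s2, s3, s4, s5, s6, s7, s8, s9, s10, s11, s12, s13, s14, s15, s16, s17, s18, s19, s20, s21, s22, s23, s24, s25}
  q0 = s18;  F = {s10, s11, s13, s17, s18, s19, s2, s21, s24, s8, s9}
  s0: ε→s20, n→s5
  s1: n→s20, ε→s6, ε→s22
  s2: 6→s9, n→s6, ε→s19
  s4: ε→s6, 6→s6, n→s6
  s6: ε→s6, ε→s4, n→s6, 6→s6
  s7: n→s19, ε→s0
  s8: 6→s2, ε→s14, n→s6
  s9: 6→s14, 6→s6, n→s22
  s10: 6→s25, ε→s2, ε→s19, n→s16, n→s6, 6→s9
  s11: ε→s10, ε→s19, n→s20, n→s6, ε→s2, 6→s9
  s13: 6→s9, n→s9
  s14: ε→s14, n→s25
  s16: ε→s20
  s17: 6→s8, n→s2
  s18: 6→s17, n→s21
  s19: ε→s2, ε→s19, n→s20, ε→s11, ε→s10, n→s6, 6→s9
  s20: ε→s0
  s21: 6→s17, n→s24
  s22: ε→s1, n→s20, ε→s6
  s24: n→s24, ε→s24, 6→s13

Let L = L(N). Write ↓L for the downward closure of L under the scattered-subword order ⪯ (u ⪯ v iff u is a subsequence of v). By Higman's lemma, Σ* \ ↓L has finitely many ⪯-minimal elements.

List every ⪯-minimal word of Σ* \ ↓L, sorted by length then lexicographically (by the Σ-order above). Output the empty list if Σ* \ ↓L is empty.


Antichain: [66n, 6nn, 6n66, 66666, nn666, nn6n6].

|Q|=26, |F|=11, |δ|=60 (24 ε).
min D↑ (9 st, q0=0, F={6}): 0:6→1,n→2 1:6→3,n→4 2:6→1,n→5 3:6→4,n→6 4:6→7,n→6 5:6→8,n→5 6:6→6,n→6 7:6→6,n→6 8:6→7,n→7.
'66n': |S_i|=[21, 18, 16, 9] end={s0,s1,s16,s20,s22,s25,s4,s5,s6} rej; 3/3 deletions ∈↓L.
'6nn': run [21, 18, 15, 9] end={s0,s1,s16,s20,s22,s25,s4,s5,s6} ∉↓L; 3/3 deletions ∈↓L.
'6n66': |S_i|=[21, 18, 15, 10, 4] end={s14,s25,s4,s6} ∉↓L; 4/4 del acc.
'66666': |S_i|=[21, 18, 16, 15, 10, 4] end={s14,s25,s4,s6} ∉↓L; 5/5 deletions ∈↓L.
'nn666': |S_i|=[21, 20, 17, 11, 10, 4] end={s14,s25,s4,s6} ∉↓L; 5/5 deletions ∈↓L.
'nn6n6': run [21, 20, 17, 11, 10, 4] end={s14,s25,s4,s6} rej; 5/5 single-dels accept.
6 minimals (antichain).


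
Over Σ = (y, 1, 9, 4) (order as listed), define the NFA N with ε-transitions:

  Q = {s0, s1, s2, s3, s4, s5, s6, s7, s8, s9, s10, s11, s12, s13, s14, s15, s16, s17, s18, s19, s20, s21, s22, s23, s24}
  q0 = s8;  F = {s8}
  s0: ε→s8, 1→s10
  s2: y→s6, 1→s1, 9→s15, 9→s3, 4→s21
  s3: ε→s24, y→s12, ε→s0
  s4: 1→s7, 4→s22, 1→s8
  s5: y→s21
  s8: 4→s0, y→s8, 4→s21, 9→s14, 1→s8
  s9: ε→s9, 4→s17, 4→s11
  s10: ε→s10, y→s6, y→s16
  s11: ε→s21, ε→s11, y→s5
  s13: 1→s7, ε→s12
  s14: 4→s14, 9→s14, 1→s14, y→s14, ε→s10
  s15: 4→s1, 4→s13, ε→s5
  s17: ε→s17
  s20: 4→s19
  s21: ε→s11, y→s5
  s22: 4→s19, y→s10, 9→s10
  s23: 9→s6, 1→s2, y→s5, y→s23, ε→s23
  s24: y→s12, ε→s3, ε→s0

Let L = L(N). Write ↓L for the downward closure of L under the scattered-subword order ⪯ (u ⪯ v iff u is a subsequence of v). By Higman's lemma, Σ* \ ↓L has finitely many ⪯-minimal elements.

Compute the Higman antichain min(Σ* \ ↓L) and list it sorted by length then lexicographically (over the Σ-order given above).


|Q|=25, |F|=1, |δ|=53 (15 ε).
min D↑ (2 st, q0=0, F={1}): 0:y→0,1→0,9→1,4→0 1:y→1,1→1,9→1,4→1 [Hopcroft].
'9': run [9, 4] end={s10,s14,s16,s6} rej; 1/1 single-dels accept.
1 obstructions.

A = [9].


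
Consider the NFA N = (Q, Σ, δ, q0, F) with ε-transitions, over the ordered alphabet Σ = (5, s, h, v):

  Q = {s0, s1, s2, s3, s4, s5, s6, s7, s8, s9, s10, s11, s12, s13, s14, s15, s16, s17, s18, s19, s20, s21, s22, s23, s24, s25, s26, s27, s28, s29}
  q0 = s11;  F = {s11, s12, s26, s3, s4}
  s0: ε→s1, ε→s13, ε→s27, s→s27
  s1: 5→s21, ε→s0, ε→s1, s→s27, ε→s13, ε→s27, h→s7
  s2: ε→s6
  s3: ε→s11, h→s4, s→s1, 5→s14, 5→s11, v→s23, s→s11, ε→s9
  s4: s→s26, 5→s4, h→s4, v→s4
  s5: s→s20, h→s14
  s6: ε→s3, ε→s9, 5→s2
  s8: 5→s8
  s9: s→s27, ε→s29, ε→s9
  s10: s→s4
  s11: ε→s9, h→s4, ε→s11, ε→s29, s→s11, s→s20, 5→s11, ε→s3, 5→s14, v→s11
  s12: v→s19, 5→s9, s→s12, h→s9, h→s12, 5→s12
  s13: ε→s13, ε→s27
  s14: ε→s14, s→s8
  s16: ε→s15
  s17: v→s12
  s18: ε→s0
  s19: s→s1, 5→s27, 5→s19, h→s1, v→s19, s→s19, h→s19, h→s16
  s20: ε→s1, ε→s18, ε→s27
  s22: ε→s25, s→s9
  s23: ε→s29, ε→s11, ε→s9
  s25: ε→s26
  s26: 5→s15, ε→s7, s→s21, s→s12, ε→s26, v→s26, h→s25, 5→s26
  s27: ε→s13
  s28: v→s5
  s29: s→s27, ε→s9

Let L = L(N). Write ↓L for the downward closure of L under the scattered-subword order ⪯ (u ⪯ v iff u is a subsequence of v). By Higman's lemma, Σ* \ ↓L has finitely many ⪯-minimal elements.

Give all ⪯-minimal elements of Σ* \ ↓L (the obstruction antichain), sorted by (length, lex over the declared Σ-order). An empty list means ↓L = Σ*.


|Q|=30, |F|=5, |δ|=86 (35 ε).
min D↑ (5 st, q0=0, F={4}): 0:5→0,s→0,h→1,v→0 1:5→1,s→2,h→1,v→1 2:5→2,s→3,h→2,v→2 3:5→3,s→3,h→3,v→4 4:5→4,s→4,h→4,v→4 (ε-aug+det+¬).
'hssv': N↓-sim [22, 15, 14, 12, 9] end={s0,s1,s13,s15,s16,s19,s21,s27,s7} — reject; 4/4 deletions ∈↓L.
1 minimals (antichain).

A = [hssv].


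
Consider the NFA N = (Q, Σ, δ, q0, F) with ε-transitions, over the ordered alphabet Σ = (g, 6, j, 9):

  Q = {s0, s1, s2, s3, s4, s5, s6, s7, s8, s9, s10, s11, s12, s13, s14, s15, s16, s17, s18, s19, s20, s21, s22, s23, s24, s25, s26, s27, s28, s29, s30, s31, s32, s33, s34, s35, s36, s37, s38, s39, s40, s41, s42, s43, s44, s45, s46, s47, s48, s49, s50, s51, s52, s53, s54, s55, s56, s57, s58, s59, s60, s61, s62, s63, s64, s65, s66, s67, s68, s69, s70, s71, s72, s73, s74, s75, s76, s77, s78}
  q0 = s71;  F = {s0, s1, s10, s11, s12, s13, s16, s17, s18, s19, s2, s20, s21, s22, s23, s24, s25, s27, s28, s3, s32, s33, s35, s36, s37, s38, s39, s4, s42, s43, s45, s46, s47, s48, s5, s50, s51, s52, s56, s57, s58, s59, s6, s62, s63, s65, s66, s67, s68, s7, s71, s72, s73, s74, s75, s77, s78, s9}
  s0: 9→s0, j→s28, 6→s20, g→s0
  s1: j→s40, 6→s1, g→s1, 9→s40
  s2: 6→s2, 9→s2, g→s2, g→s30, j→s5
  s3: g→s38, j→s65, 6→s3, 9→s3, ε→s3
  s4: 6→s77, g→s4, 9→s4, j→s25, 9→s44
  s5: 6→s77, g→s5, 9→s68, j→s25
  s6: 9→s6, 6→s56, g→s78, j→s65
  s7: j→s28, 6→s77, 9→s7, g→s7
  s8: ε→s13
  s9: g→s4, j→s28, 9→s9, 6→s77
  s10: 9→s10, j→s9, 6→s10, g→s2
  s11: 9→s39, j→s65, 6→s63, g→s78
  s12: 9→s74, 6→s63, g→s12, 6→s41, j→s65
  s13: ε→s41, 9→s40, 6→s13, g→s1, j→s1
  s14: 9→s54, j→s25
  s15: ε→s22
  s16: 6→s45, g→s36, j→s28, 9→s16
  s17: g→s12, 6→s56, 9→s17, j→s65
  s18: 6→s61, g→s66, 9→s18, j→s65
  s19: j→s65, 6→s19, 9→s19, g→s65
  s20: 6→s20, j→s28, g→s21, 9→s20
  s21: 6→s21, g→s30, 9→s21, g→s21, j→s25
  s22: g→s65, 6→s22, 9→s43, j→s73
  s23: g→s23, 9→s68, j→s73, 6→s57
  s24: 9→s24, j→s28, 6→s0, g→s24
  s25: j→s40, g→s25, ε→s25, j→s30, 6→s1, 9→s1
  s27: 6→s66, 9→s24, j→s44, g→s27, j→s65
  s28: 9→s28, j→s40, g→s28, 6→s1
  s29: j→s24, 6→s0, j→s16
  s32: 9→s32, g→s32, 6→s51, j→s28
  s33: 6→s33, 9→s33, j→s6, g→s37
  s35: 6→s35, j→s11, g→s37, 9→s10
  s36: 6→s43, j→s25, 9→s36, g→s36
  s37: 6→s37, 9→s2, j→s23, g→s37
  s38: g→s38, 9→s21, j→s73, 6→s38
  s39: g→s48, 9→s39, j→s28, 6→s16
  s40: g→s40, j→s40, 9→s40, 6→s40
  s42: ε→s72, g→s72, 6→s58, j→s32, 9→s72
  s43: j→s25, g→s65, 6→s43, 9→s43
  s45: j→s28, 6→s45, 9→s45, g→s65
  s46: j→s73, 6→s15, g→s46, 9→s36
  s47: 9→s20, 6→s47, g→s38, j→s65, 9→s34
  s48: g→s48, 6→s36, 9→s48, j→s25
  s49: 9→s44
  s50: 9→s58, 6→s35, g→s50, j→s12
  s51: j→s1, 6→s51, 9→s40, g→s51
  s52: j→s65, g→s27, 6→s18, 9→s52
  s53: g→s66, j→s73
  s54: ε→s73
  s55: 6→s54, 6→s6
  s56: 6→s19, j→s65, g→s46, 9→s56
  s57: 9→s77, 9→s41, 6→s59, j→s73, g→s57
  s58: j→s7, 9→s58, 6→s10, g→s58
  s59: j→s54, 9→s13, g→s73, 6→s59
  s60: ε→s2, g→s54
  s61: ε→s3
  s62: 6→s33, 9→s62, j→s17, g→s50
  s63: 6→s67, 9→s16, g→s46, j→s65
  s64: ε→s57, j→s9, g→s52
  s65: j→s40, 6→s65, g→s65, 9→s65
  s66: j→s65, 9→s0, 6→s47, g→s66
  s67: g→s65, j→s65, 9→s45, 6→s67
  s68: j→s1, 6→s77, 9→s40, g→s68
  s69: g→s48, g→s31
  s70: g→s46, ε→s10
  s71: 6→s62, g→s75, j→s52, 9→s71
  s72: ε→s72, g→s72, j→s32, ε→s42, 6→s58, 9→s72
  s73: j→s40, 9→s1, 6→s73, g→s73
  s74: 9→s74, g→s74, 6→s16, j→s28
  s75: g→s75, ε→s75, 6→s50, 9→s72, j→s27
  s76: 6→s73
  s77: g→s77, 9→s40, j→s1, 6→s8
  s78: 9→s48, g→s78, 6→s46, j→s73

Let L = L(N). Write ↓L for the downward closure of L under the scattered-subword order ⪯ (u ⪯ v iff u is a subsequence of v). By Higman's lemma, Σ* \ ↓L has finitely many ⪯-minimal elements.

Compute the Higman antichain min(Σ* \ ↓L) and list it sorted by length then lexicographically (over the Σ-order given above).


min(Σ*\↓L) = [jjj, g9j69, 66gj99, 6j66gj].

|Q|=79, |F|=58, |δ|=275 (14 ε).
min D↑ (58 st, q0=0, F={21}): 0:g→1,6→2,j→3,9→0 1:g→1,6→4,j→5,9→6 2:g→4,6→7,j→8,9→2 3:g→5,6→9,j→10,9→3 4:g→4,6→11,j→12,9→13 5:g→5,6→14,j→10,9→15 6:g→6,6→13,j→16,9→6 7:g→17,6→7,j→18,9→7 8:g→12,6→19,j→10,9→8 9:g→14,6→20,j→10,9→9 10:g→10,6→10,j→21,9→10 11:g→17,6→11,j→22,9→23 12:g→12,6→24,j→10,9→25 13:g→13,6→23,j→26,9→13 14:g→14,6→27,j→10,9→28 15:g→15,6→28,j→29,9→15 16:g→16,6→30,j→29,9→16 17:g→17,6→17,j→31,9→32 18:g→33,6→19,j→10,9→18 19:g→34,6→35,j→10,9→19 20:g→36,6→20,j→10,9→20 21:g→21,6→21,j→21,9→21 22:g→33,6→24,j→10,9→37 23:g→32,6→23,j→38,9→23 24:g→34,6→39,j→10,9→40 25:g→25,6→40,j→29,9→25 26:g→26,6→41,j→29,9→26 27:g→36,6→27,j→10,9→42 28:g→28,6→42,j→29,9→28 29:g→29,6→43,j→21,9→29 30:g→30,6→30,j→43,9→21 31:g→31,6→44,j→45,9→46 32:g→32,6→32,j→47,9→32 33:g→33,6→34,j→45,9→48 34:g→34,6→49,j→45,9→50 35:g→10,6→35,j→10,9→35 36:g→36,6→36,j→45,9→51 37:g→48,6→40,j→29,9→37 38:g→52,6→41,j→29,9→38 39:g→10,6→39,j→10,9→53 40:g→50,6→53,j→29,9→40 41:g→41,6→54,j→43,9→21 42:g→51,6→42,j→29,9→42 43:g→43,6→43,j→21,9→21 44:g→44,6→55,j→45,9→41 45:g→45,6→45,j→21,9→43 46:g→46,6→41,j→43,9→21 47:g→47,6→41,j→56,9→46 48:g→48,6→50,j→56,9→48 49:g→10,6→49,j→45,9→57 50:g→50,6→57,j→56,9→50 51:g→51,6→51,j→56,9→51 52:g→52,6→41,j→56,9→52 53:g→10,6→53,j→29,9→53 54:g→43,6→54,j→43,9→21 55:g→45,6→55,j→45,9→54 56:g→56,6→43,j→21,9→43 57:g→10,6→57,j→56,9→57 (ε-aug+det+¬).
'jjj': run [67, 55, 9, 2] end={s30,s40} ∉↓L; 3/3 single-dels accept.
'g9j69': run [67, 56, 35, 17, 7, 1] end={s40} rej; 5/5 deletions ∈↓L.
'66gj99': run [67, 59, 49, 31, 15, 7, 1] end={s40} ∉↓L; 6/6 deletions ∈↓L.
'6j66gj': run [67, 59, 40, 25, 18, 7, 2] end={s30,s40} — reject; 6/6 deletions ∈↓L.
4 words, ⪯-incomp.


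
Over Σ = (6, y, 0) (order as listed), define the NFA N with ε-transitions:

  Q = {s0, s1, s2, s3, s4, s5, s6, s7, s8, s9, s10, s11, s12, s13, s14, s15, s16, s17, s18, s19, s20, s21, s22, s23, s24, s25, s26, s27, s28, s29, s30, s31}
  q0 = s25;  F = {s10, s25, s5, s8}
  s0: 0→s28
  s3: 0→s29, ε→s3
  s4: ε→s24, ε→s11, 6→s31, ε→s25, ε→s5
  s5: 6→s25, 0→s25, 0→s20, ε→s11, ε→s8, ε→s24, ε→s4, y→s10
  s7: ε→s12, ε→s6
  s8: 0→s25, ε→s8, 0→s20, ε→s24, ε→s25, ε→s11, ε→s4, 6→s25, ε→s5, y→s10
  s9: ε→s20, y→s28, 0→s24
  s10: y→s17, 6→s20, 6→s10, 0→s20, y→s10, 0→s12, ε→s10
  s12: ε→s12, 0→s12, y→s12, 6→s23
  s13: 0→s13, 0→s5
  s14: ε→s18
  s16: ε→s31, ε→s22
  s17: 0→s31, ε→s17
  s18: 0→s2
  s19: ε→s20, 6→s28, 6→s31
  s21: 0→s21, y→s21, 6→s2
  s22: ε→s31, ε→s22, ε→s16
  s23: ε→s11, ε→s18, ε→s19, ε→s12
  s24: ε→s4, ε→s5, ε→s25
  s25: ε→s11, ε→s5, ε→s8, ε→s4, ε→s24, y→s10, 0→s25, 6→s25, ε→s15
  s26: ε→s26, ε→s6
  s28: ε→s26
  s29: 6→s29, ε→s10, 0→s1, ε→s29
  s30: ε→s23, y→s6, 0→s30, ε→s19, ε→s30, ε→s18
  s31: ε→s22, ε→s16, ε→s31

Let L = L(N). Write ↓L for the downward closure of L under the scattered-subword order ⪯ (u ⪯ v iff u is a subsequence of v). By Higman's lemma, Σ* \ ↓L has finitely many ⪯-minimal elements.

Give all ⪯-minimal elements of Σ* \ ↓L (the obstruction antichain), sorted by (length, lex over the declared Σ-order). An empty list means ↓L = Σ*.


min(Σ*\↓L) = [y0].

|Q|=32, |F|=4, |δ|=91 (53 ε).
min D↑ (3 st, q0=0, F={2}): 0:6→0,y→1,0→0 1:6→1,y→1,0→2 2:6→2,y→2,0→2.
'y0': N↓-sim [21, 15, 13] end={s11,s12,s16,s18,s19,s2,s20,s22,s23,s26,s28,s31,…} — reject; 2/2 del acc.
1 minimals (antichain).
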